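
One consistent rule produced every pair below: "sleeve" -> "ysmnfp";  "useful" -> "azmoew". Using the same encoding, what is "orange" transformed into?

uyiwqp

In sleeve: s→y is +6, l→s is +7, e→m is +8, e→n is +9 — the shift increases by 1 each position. Letter i (0-indexed) is shifted by i+6, so successive shifts are 6, 7, 8, ….
For orange: o+6=u, r+7=y, a+8=i, n+9=w, g+10=q, e+11=p.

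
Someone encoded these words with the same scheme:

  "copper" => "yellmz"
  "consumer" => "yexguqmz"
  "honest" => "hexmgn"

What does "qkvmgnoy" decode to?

Each letter's alphabet position (a=0..z=25) is mapped through 7·x+10 mod 26 — an affine cipher.
Reversing it on qkvmgnoy: q(16)→15·(16−10)≡12=m; k(10)→15·(10−10)≡0=a; v(21)→15·(21−10)≡9=j; m(12)→15·(12−10)≡4=e; g(6)→15·(6−10)≡18=s; n(13)→15·(13−10)≡19=t; o(14)→15·(14−10)≡8=i; y(24)→15·(24−10)≡2=c (all mod 26).

majestic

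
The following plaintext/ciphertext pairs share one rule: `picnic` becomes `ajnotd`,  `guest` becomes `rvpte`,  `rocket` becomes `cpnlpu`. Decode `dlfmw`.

Shifts by position in picnic: pos 0: p→a (+11), pos 1: i→j (+1), pos 2: c→n (+11), pos 3: n→o (+1) — repeating every 2. The shifts repeat in a cycle of length 2: positions 0,1,… shift by +11, +1, then the pattern repeats.
Reversing it on dlfmw: d−11=s, l−1=k, f−11=u, m−1=l, w−11=l.

skull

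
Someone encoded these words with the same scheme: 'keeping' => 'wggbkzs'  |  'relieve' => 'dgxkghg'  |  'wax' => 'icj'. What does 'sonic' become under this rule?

eqzko

The shift depends on letter class: consonant k→w is +12, but vowel e→g is +2. Vowels shift forward by 2 and consonants shift forward by 12.
Applying it to sonic: s(cons)+12=e, o(vowel)+2=q, n(cons)+12=z, i(vowel)+2=k, c(cons)+12=o.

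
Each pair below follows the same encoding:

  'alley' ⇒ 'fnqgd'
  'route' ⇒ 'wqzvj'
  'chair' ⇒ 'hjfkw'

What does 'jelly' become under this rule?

ogqnd

Shifts by position in alley: pos 0: a→f (+5), pos 1: l→n (+2), pos 2: l→q (+5), pos 3: e→g (+2) — repeating every 2. The shifts repeat in a cycle of length 2: positions 0,1,… shift by +5, +2, then the pattern repeats.
Applying it to jelly: j+5=o, e+2=g, l+5=q, l+2=n, y+5=d.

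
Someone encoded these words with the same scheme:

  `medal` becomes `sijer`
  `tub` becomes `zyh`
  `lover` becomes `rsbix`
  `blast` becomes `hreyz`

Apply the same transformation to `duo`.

jys

The shift depends on letter class: consonant m→s is +6, but vowel e→i is +4. Two shifts are in play — +4 for a/e/i/o/u, +6 for every other letter.
On duo: d(cons)+6=j, u(vowel)+4=y, o(vowel)+4=s.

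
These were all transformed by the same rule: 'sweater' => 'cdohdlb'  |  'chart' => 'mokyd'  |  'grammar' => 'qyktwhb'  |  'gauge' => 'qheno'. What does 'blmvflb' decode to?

recover

Shifts by position in sweater: pos 0: s→c (+10), pos 1: w→d (+7), pos 2: e→o (+10), pos 3: a→h (+7) — repeating every 2. A repeating key of period 2 is used — shifts +10, +7 over and over.
Undoing it on blmvflb: b−10=r, l−7=e, m−10=c, v−7=o, f−10=v, l−7=e, b−10=r.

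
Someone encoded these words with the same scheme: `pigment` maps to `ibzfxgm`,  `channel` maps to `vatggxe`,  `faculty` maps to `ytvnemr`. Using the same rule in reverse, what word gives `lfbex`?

smile

Each letter is shifted forward by 19 in the alphabet (a Caesar shift of +19).
Reversing it on lfbex: l−19=s, f−19=m, b−19=i, e−19=l, x−19=e.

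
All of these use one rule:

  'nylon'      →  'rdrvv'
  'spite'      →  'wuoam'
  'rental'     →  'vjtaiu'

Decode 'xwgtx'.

tramp

Letter i (0-indexed) is shifted by i+4, so successive shifts are 4, 5, 6, ….
Decoding xwgtx: x−4=t, w−5=r, g−6=a, t−7=m, x−8=p.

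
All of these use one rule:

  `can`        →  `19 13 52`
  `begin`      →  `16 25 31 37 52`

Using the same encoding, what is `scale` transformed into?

67 19 13 46 25

c(#3)→19 and a(#1)→13: differences scale by 3, so n = 3·pos + 10. The formula is n = 3×(alphabet index, a=1) + 10.
On scale: s=19→67, c=3→19, a=1→13, l=12→46, e=5→25.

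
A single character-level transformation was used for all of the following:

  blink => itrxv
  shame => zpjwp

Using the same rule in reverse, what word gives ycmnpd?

rudder

In blink: b→i is +7, l→t is +8, i→r is +9, n→x is +10 — the shift increases by 1 each position. Letter i (0-indexed) is shifted by i+7, so successive shifts are 7, 8, 9, ….
Decoding ycmnpd: y−7=r, c−8=u, m−9=d, n−10=d, p−11=e, d−12=r.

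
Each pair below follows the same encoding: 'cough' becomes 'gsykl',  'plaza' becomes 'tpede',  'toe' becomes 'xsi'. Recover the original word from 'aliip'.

wheel

Every letter moves 4 places later in the alphabet, wrapping around z→a.
Undoing it on aliip: a−4=w, l−4=h, i−4=e, i−4=e, p−4=l.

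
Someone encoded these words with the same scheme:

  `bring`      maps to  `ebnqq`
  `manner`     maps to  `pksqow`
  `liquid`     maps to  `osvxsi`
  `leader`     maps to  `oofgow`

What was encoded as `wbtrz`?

The shifts repeat in a cycle of length 3: positions 0,1,… shift by +3, +10, +5, then the pattern repeats.
Undoing it on wbtrz: w−3=t, b−10=r, t−5=o, r−3=o, z−10=p.

troop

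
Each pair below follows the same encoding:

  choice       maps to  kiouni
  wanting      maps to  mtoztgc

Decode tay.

sun

The output letters match the input read backwards, each shifted +6: choice reversed is eciohc. Two steps: reverse the string, then apply a Caesar shift of +6.
Undoing it on tay: shift back: t−6=n, a−6=u, y−6=s → nus; then reverse → sun.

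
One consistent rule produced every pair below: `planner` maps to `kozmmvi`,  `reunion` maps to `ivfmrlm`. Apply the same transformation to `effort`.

Each pair mirrors across the alphabet (p↔k, l↔o, a↔z): positions sum to 25. Each letter is replaced by its mirror in the alphabet: a↔z, b↔y, c↔x, and so on (the Atbash cipher).
Applying it to effort: e↔v, f↔u, f↔u, o↔l, r↔i, t↔g.

vuulig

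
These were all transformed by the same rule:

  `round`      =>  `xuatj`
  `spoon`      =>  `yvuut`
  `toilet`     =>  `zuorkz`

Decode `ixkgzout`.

creation

Compare letters: r→x is +6, o→u is +6, u→a is +6 — a constant shift. Every letter moves 6 places later in the alphabet, wrapping around z→a.
Undoing it on ixkgzout: i−6=c, x−6=r, k−6=e, g−6=a, z−6=t, o−6=i, u−6=o, t−6=n.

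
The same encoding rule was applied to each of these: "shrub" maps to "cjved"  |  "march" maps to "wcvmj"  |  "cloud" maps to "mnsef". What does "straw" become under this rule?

It's a Vigenère-style cipher with numeric key [10,2,4]: position i shifts by key[i mod 3].
For straw: s+10=c, t+2=v, r+4=v, a+10=k, w+2=y.

cvvky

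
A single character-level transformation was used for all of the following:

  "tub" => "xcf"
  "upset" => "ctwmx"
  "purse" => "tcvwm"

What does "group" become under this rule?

Vowels shift forward by 8 and consonants shift forward by 4.
For group: g(cons)+4=k, r(cons)+4=v, o(vowel)+8=w, u(vowel)+8=c, p(cons)+4=t.

kvwct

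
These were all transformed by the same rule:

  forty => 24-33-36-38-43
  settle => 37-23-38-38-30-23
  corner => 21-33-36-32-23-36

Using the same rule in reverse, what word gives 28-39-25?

Letters become their 1-based position plus 18 (so a→19, b→20, …).
Undoing it on 28-39-25: 28→(28−18)÷1=10=j, 39→(39−18)÷1=21=u, 25→(25−18)÷1=7=g.

jug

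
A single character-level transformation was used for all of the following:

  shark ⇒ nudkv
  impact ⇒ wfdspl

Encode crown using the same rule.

The output letters match the input read backwards, each shifted +3: shark reversed is krahs. Two steps: reverse the string, then apply a Caesar shift of +3.
On crown: reverse → nworc; then shift: n+3=q, w+3=z, o+3=r, r+3=u, c+3=f.

qzruf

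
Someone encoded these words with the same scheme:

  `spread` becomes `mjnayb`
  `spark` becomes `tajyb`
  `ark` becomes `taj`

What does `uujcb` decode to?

The output letters match the input read backwards, each shifted +9: spread reversed is daerps. Read the word backwards and shift each letter +9.
Undoing it on uujcb: shift back: u−9=l, u−9=l, j−9=a, c−9=t, b−9=s → llats; then reverse → stall.

stall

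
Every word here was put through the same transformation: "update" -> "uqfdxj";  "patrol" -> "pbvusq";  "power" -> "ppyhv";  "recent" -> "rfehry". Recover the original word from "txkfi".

twice

In update: u→u is +0, p→q is +1, d→f is +2, a→d is +3 — the shift increases by 1 each position. The shift increases by 1 at each position, starting from +0: 0, 1, 2, ….
Undoing it on txkfi: t−0=t, x−1=w, k−2=i, f−3=c, i−4=e.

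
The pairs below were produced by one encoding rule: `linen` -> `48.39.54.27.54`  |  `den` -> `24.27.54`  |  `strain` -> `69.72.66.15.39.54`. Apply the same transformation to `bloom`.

l(#12)→48 and i(#9)→39: differences scale by 3, so n = 3·pos + 12. The formula is n = 3×(alphabet index, a=1) + 12.
For bloom: b=2→18, l=12→48, o=15→57, o=15→57, m=13→51.

18.48.57.57.51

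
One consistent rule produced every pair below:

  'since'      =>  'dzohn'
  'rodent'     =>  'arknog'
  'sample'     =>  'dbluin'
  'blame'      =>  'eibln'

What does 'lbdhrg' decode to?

mascot

s(18)→d(3) and i(8)→z(25) fit y≡3x+1 (mod 26); the inverse of 3 mod 26 is 9. Each letter's alphabet position (a=0..z=25) is mapped through 3·x+1 mod 26 — an affine cipher.
Decoding lbdhrg: l(11)→9·(11−1)≡12=m; b(1)→9·(1−1)≡0=a; d(3)→9·(3−1)≡18=s; h(7)→9·(7−1)≡2=c; r(17)→9·(17−1)≡14=o; g(6)→9·(6−1)≡19=t (all mod 26).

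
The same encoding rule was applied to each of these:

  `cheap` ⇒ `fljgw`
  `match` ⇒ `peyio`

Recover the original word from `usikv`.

In cheap: c→f is +3, h→l is +4, e→j is +5, a→g is +6 — the shift increases by 1 each position. The shift increases by 1 at each position, starting from +3: 3, 4, 5, ….
Decoding usikv: u−3=r, s−4=o, i−5=d, k−6=e, v−7=o.

rodeo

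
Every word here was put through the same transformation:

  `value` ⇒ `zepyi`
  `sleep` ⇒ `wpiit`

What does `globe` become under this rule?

Compare letters: v→z is +4, a→e is +4, l→p is +4 — a constant shift. It's a constant shift of +4 (ROT4).
Applying it to globe: g+4=k, l+4=p, o+4=s, b+4=f, e+4=i.

kpsfi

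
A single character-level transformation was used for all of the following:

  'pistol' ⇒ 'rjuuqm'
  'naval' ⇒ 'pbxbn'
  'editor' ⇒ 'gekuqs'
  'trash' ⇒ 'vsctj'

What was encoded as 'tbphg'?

range

A repeating key of period 2 is used — shifts +2, +1 over and over.
Decoding tbphg: t−2=r, b−1=a, p−2=n, h−1=g, g−2=e.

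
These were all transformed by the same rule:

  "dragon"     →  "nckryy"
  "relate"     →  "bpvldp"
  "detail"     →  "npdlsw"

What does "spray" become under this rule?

Shifts by position in dragon: pos 0: d→n (+10), pos 1: r→c (+11), pos 2: a→k (+10), pos 3: g→r (+11) — repeating every 2. The shifts repeat in a cycle of length 2: positions 0,1,… shift by +10, +11, then the pattern repeats.
On spray: s+10=c, p+11=a, r+10=b, a+11=l, y+10=i.

cabli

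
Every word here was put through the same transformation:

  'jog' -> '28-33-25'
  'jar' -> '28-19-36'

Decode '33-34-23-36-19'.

opera

j is letter #10 and maps to 28: an offset of 18. Letters become their 1-based position plus 18 (so a→19, b→20, …).
Undoing it on 33-34-23-36-19: 33→(33−18)÷1=15=o, 34→(34−18)÷1=16=p, 23→(23−18)÷1=5=e, 36→(36−18)÷1=18=r, 19→(19−18)÷1=1=a.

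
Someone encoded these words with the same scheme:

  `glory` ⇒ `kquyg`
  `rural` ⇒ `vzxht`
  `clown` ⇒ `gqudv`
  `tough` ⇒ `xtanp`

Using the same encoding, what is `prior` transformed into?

Letter i (0-indexed) is shifted by i+4, so successive shifts are 4, 5, 6, ….
On prior: p+4=t, r+5=w, i+6=o, o+7=v, r+8=z.

twovz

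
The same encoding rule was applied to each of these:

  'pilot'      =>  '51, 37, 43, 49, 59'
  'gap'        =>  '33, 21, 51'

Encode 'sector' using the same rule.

p(#16)→51 and i(#9)→37: differences scale by 2, so n = 2·pos + 19. The formula is n = 2×(alphabet index, a=1) + 19.
Applying it to sector: s=19→57, e=5→29, c=3→25, t=20→59, o=15→49, r=18→55.

57, 29, 25, 59, 49, 55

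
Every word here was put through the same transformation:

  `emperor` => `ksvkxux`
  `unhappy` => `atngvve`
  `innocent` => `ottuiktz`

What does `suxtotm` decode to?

morning

This is a Caesar cipher with shift 6.
Decoding suxtotm: s−6=m, u−6=o, x−6=r, t−6=n, o−6=i, t−6=n, m−6=g.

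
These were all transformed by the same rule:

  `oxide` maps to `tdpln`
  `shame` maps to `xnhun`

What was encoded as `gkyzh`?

Letter i (0-indexed) is shifted by i+5, so successive shifts are 5, 6, 7, ….
Undoing it on gkyzh: g−5=b, k−6=e, y−7=r, z−8=r, h−9=y.

berry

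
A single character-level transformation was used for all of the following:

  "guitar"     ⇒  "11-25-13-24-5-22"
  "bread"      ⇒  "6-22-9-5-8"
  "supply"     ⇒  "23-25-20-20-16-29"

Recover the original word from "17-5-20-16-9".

maple

Each letter is replaced by its alphabet position (a=1..z=26) + 4.
Undoing it on 17-5-20-16-9: 17→(17−4)÷1=13=m, 5→(5−4)÷1=1=a, 20→(20−4)÷1=16=p, 16→(16−4)÷1=12=l, 9→(9−4)÷1=5=e.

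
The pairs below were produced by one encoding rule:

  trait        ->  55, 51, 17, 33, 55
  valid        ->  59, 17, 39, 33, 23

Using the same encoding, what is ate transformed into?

t(#20)→55 and r(#18)→51: differences scale by 2, so n = 2·pos + 15. With a=1..z=26, the number is 2·pos + 15.
Applying it to ate: a=1→17, t=20→55, e=5→25.

17, 55, 25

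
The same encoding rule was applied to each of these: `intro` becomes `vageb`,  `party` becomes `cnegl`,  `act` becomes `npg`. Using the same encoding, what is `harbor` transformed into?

Compare letters: i→v is +13, n→a is +13, t→g is +13 — a constant shift. This is a Caesar cipher with shift 13.
Applying it to harbor: h+13=u, a+13=n, r+13=e, b+13=o, o+13=b, r+13=e.

uneobe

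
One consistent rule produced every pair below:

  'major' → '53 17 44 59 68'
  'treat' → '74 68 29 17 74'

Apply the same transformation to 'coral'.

23 59 68 17 50

With a=1..z=26, the number is 3·pos + 14.
On coral: c=3→23, o=15→59, r=18→68, a=1→17, l=12→50.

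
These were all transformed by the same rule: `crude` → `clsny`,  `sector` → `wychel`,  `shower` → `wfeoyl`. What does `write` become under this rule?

c(2)→c(2) and r(17)→l(11) fit y≡11x+6 (mod 26); the inverse of 11 mod 26 is 19. Treating letters as 0–25, the rule is x ↦ 11x + 6 (mod 26).
Applying it to write: w(22)→11·22+6≡14=o; r(17)→11·17+6≡11=l; i(8)→11·8+6≡16=q; t(19)→11·19+6≡7=h; e(4)→11·4+6≡24=y (all mod 26).

olqhy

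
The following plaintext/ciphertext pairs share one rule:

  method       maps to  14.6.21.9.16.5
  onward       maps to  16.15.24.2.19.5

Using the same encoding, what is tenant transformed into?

The number is (letter's place in the alphabet, a=1) + 1.
Applying it to tenant: t=20→21, e=5→6, n=14→15, a=1→2, n=14→15, t=20→21.

21.6.15.2.15.21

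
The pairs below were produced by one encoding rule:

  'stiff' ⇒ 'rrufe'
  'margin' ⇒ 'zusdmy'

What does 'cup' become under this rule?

Two steps: reverse the string, then apply a Caesar shift of +12.
On cup: reverse → puc; then shift: p+12=b, u+12=g, c+12=o.

bgo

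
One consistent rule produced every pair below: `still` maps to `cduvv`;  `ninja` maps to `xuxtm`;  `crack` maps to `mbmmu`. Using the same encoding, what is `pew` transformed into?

zqg

The shift depends on letter class: consonant s→c is +10, but vowel i→u is +12. Vowels shift forward by 12 and consonants shift forward by 10.
Applying it to pew: p(cons)+10=z, e(vowel)+12=q, w(cons)+10=g.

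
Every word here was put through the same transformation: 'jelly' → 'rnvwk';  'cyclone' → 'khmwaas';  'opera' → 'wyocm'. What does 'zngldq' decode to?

Each letter shifts forward by (position + 8), i.e. 8, 9, 10, … — the shift grows by one for each successive letter.
Decoding zngldq: z−8=r, n−9=e, g−10=w, l−11=a, d−12=r, q−13=d.

reward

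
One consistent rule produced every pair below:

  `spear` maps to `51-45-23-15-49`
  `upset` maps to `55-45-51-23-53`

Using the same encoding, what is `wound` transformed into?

59-43-55-41-21

s(#19)→51 and p(#16)→45: differences scale by 2, so n = 2·pos + 13. Each letter becomes 2×(its alphabet position, a=1..z=26) + 13.
Applying it to wound: w=23→59, o=15→43, u=21→55, n=14→41, d=4→21.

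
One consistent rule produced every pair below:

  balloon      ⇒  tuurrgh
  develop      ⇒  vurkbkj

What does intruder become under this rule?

xkjaxzto

The output letters match the input read backwards, each shifted +6: balloon reversed is noollab. Read the word backwards and shift each letter +6.
For intruder: reverse → redurtni; then shift: r+6=x, e+6=k, d+6=j, u+6=a, r+6=x, t+6=z, n+6=t, i+6=o.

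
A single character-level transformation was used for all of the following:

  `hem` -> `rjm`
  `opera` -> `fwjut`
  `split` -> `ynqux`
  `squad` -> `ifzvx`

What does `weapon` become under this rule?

The output letters match the input read backwards, each shifted +5: hem reversed is meh. Read the word backwards and shift each letter +5.
On weapon: reverse → nopaew; then shift: n+5=s, o+5=t, p+5=u, a+5=f, e+5=j, w+5=b.

stufjb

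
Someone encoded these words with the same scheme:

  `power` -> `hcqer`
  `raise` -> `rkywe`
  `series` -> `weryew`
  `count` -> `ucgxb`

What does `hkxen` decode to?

panel

p(15)→h(7) and o(14)→c(2) fit y≡5x+10 (mod 26); the inverse of 5 mod 26 is 21. Treating letters as 0–25, the rule is x ↦ 5x + 10 (mod 26).
Reversing it on hkxen: h(7)→21·(7−10)≡15=p; k(10)→21·(10−10)≡0=a; x(23)→21·(23−10)≡13=n; e(4)→21·(4−10)≡4=e; n(13)→21·(13−10)≡11=l (all mod 26).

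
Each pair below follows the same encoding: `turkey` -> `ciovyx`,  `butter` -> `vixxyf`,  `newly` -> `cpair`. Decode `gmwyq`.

The output letters match the input read backwards, each shifted +4: turkey reversed is yekrut. Read the word backwards and shift each letter +4.
Reversing it on gmwyq: shift back: g−4=c, m−4=i, w−4=s, y−4=u, q−4=m → cisum; then reverse → music.

music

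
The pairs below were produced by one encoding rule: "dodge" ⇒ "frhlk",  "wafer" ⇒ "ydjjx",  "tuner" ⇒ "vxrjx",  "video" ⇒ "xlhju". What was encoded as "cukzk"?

In dodge: d→f is +2, o→r is +3, d→h is +4, g→l is +5 — the shift increases by 1 each position. The shift increases by 1 at each position, starting from +2: 2, 3, 4, ….
Reversing it on cukzk: c−2=a, u−3=r, k−4=g, z−5=u, k−6=e.

argue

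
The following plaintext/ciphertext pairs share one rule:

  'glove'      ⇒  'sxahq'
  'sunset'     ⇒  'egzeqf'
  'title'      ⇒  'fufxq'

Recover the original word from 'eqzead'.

Compare letters: g→s is +12, l→x is +12, o→a is +12 — a constant shift. Each letter is shifted forward by 12 in the alphabet (a Caesar shift of +12).
Reversing it on eqzead: e−12=s, q−12=e, z−12=n, e−12=s, a−12=o, d−12=r.

sensor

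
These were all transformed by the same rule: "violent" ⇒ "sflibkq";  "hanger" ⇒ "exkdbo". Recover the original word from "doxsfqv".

gravity

Compare letters: v→s is +23, i→f is +23, o→l is +23 — a constant shift. It's a constant shift of +23 (ROT23).
Reversing it on doxsfqv: d−23=g, o−23=r, x−23=a, s−23=v, f−23=i, q−23=t, v−23=y.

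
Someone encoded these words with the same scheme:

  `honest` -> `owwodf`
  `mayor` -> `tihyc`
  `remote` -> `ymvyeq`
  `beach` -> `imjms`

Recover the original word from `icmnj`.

buddy

In honest: h→o is +7, o→w is +8, n→w is +9, e→o is +10 — the shift increases by 1 each position. Each letter shifts forward by (position + 7), i.e. 7, 8, 9, … — the shift grows by one for each successive letter.
Reversing it on icmnj: i−7=b, c−8=u, m−9=d, n−10=d, j−11=y.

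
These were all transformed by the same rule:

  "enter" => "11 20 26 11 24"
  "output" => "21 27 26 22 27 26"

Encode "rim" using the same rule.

e is letter #5 and maps to 11: an offset of 6. The number is (letter's place in the alphabet, a=1) + 6.
For rim: r=18→24, i=9→15, m=13→19.

24 15 19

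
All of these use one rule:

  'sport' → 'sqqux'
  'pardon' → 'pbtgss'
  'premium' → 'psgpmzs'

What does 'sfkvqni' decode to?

seismic

Letter i (0-indexed) is shifted by i+0, so successive shifts are 0, 1, 2, ….
Decoding sfkvqni: s−0=s, f−1=e, k−2=i, v−3=s, q−4=m, n−5=i, i−6=c.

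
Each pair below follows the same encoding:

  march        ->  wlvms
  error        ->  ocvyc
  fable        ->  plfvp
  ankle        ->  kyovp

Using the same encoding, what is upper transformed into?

eatoc

Shifts by position in march: pos 0: m→w (+10), pos 1: a→l (+11), pos 2: r→v (+4), pos 3: c→m (+10), pos 4: h→s (+11) — repeating every 3. The shifts repeat in a cycle of length 3: positions 0,1,… shift by +10, +11, +4, then the pattern repeats.
Applying it to upper: u+10=e, p+11=a, p+4=t, e+10=o, r+11=c.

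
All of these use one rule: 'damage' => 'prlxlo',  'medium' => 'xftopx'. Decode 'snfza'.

pouch

The output letters match the input read backwards, each shifted +11: damage reversed is egamad. The word is reversed, then every letter is shifted forward by 11.
Decoding snfza: shift back: s−11=h, n−11=c, f−11=u, z−11=o, a−11=p → hcuop; then reverse → pouch.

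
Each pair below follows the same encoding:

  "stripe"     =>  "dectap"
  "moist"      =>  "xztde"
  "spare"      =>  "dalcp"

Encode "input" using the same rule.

Compare letters: s→d is +11, t→e is +11, r→c is +11 — a constant shift. Every letter moves 11 places later in the alphabet, wrapping around z→a.
Applying it to input: i+11=t, n+11=y, p+11=a, u+11=f, t+11=e.

tyafe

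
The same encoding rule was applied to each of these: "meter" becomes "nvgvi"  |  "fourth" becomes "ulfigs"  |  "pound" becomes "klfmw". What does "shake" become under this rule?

Each pair mirrors across the alphabet (m↔n, e↔v, t↔g): positions sum to 25. Letters are reflected about the middle of the alphabet (position → 25−position): Atbash.
Applying it to shake: s↔h, h↔s, a↔z, k↔p, e↔v.

hszpv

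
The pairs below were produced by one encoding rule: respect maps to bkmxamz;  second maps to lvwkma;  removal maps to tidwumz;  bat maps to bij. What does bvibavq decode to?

The output letters match the input read backwards, each shifted +8: respect reversed is tcepser. Two steps: reverse the string, then apply a Caesar shift of +8.
Undoing it on bvibavq: shift back: b−8=t, v−8=n, i−8=a, b−8=t, a−8=s, v−8=n, q−8=i → tnatsni; then reverse → instant.

instant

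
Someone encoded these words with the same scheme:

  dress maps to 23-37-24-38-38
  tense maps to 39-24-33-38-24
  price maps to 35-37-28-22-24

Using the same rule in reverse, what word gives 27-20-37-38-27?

harsh

Letters become their 1-based position plus 19 (so a→20, b→21, …).
Undoing it on 27-20-37-38-27: 27→(27−19)÷1=8=h, 20→(20−19)÷1=1=a, 37→(37−19)÷1=18=r, 38→(38−19)÷1=19=s, 27→(27−19)÷1=8=h.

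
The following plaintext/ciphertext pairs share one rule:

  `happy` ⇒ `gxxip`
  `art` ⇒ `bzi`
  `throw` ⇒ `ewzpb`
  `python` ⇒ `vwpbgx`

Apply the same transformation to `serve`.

Read the word backwards and shift each letter +8.
Applying it to serve: reverse → evres; then shift: e+8=m, v+8=d, r+8=z, e+8=m, s+8=a.

mdzma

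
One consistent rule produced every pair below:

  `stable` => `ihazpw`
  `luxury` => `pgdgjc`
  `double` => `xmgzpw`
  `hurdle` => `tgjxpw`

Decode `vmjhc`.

s(18)→i(8) and t(19)→h(7) fit y≡25x+0 (mod 26); the inverse of 25 mod 26 is 25. Treating letters as 0–25, the rule is x ↦ 25x + 0 (mod 26).
Undoing it on vmjhc: v(21)→25·(21−0)≡5=f; m(12)→25·(12−0)≡14=o; j(9)→25·(9−0)≡17=r; h(7)→25·(7−0)≡19=t; c(2)→25·(2−0)≡24=y (all mod 26).

forty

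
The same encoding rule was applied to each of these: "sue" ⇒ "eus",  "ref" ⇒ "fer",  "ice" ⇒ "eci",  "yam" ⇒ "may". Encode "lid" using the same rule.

The word is simply reversed.
Applying it to lid: reverse → dil.

dil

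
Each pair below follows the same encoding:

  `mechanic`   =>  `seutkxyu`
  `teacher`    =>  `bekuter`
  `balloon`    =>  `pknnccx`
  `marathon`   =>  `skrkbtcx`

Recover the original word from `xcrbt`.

north

m(12)→s(18) and e(4)→e(4) fit y≡5x+10 (mod 26); the inverse of 5 mod 26 is 21. Treating letters as 0–25, the rule is x ↦ 5x + 10 (mod 26).
Decoding xcrbt: x(23)→21·(23−10)≡13=n; c(2)→21·(2−10)≡14=o; r(17)→21·(17−10)≡17=r; b(1)→21·(1−10)≡19=t; t(19)→21·(19−10)≡7=h (all mod 26).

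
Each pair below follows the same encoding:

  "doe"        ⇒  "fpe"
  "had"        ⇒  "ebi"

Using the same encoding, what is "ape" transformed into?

fqb

The word is reversed, then every letter is shifted forward by 1.
On ape: reverse → epa; then shift: e+1=f, p+1=q, a+1=b.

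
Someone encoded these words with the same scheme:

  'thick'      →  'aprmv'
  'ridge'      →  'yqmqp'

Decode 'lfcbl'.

extra

In thick: t→a is +7, h→p is +8, i→r is +9, c→m is +10 — the shift increases by 1 each position. Letter i (0-indexed) is shifted by i+7, so successive shifts are 7, 8, 9, ….
Decoding lfcbl: l−7=e, f−8=x, c−9=t, b−10=r, l−11=a.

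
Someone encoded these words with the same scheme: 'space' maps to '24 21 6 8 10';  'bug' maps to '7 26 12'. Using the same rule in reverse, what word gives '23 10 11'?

s is letter #19 and maps to 24: an offset of 5. The number is (letter's place in the alphabet, a=1) + 5.
Decoding 23 10 11: 23→(23−5)÷1=18=r, 10→(10−5)÷1=5=e, 11→(11−5)÷1=6=f.

ref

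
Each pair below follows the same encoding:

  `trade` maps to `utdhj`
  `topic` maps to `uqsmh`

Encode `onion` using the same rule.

In trade: t→u is +1, r→t is +2, a→d is +3, d→h is +4 — the shift increases by 1 each position. The shift increases by 1 at each position, starting from +1: 1, 2, 3, ….
For onion: o+1=p, n+2=p, i+3=l, o+4=s, n+5=s.

pplss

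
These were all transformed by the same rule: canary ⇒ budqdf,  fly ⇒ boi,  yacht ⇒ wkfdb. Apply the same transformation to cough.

The output letters match the input read backwards, each shifted +3: canary reversed is yranac. Two steps: reverse the string, then apply a Caesar shift of +3.
On cough: reverse → hguoc; then shift: h+3=k, g+3=j, u+3=x, o+3=r, c+3=f.

kjxrf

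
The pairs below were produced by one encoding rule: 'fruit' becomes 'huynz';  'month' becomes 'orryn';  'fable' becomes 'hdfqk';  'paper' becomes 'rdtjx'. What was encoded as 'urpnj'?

In fruit: f→h is +2, r→u is +3, u→y is +4, i→n is +5 — the shift increases by 1 each position. The shift increases by 1 at each position, starting from +2: 2, 3, 4, ….
Undoing it on urpnj: u−2=s, r−3=o, p−4=l, n−5=i, j−6=d.

solid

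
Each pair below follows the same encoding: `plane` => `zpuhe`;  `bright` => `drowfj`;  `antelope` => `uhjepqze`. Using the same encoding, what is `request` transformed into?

p(15)→z(25) and l(11)→p(15) fit y≡9x+20 (mod 26); the inverse of 9 mod 26 is 3. This is an affine cipher: with a=0,…,z=25, each position x becomes (9x+20) mod 26.
On request: r(17)→9·17+20≡17=r; e(4)→9·4+20≡4=e; q(16)→9·16+20≡8=i; u(20)→9·20+20≡18=s; e(4)→9·4+20≡4=e; s(18)→9·18+20≡0=a; t(19)→9·19+20≡9=j (all mod 26).

reiseaj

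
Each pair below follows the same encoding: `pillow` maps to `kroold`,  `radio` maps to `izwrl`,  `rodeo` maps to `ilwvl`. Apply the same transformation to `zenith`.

Each pair mirrors across the alphabet (p↔k, i↔r, l↔o): positions sum to 25. This is the alphabet-reversal cipher (Atbash): a becomes z, b becomes y, etc.
For zenith: z↔a, e↔v, n↔m, i↔r, t↔g, h↔s.

avmrgs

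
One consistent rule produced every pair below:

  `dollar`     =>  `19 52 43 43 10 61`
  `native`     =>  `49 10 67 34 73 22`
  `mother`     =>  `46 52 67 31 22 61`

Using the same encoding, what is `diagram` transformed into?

19 34 10 28 61 10 46

d(#4)→19 and o(#15)→52: differences scale by 3, so n = 3·pos + 7. The formula is n = 3×(alphabet index, a=1) + 7.
Applying it to diagram: d=4→19, i=9→34, a=1→10, g=7→28, r=18→61, a=1→10, m=13→46.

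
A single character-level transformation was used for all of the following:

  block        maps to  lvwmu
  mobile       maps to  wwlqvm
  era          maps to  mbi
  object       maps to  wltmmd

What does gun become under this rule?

The shift depends on letter class: consonant b→l is +10, but vowel o→w is +8. Vowels shift forward by 8 and consonants shift forward by 10.
For gun: g(cons)+10=q, u(vowel)+8=c, n(cons)+10=x.

qcx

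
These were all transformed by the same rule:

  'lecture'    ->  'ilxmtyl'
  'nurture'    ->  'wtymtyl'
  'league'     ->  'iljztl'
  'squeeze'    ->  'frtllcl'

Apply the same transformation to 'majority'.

pjudynmv

l(11)→i(8) and e(4)→l(11) fit y≡7x+9 (mod 26); the inverse of 7 mod 26 is 15. Treating letters as 0–25, the rule is x ↦ 7x + 9 (mod 26).
Applying it to majority: m(12)→7·12+9≡15=p; a(0)→7·0+9≡9=j; j(9)→7·9+9≡20=u; o(14)→7·14+9≡3=d; r(17)→7·17+9≡24=y; i(8)→7·8+9≡13=n; t(19)→7·19+9≡12=m; y(24)→7·24+9≡21=v (all mod 26).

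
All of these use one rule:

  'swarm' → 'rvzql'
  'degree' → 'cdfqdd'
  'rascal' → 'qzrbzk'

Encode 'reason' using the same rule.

qdzrnm

Compare letters: s→r is +25, w→v is +25, a→z is +25 — a constant shift. Each letter is shifted forward by 25 in the alphabet (a Caesar shift of +25).
Applying it to reason: r+25=q, e+25=d, a+25=z, s+25=r, o+25=n, n+25=m.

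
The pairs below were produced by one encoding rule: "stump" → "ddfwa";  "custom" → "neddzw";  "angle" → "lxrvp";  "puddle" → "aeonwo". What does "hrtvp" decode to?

while

Shifts by position in stump: pos 0: s→d (+11), pos 1: t→d (+10), pos 2: u→f (+11), pos 3: m→w (+10) — repeating every 2. The shifts repeat in a cycle of length 2: positions 0,1,… shift by +11, +10, then the pattern repeats.
Undoing it on hrtvp: h−11=w, r−10=h, t−11=i, v−10=l, p−11=e.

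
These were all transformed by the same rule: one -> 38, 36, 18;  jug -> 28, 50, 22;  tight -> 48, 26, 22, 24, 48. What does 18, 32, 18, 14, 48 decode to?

o(#15)→38 and n(#14)→36: differences scale by 2, so n = 2·pos + 8. The formula is n = 2×(alphabet index, a=1) + 8.
Undoing it on 18, 32, 18, 14, 48: 18→(18−8)÷2=5=e, 32→(32−8)÷2=12=l, 18→(18−8)÷2=5=e, 14→(14−8)÷2=3=c, 48→(48−8)÷2=20=t.

elect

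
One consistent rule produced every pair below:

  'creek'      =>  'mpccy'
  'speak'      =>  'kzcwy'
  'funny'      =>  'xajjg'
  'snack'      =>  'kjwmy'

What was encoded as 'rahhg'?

buddy

c(2)→m(12) and r(17)→p(15) fit y≡21x+22 (mod 26); the inverse of 21 mod 26 is 5. This is an affine cipher: with a=0,…,z=25, each position x becomes (21x+22) mod 26.
Decoding rahhg: r(17)→5·(17−22)≡1=b; a(0)→5·(0−22)≡20=u; h(7)→5·(7−22)≡3=d; h(7)→5·(7−22)≡3=d; g(6)→5·(6−22)≡24=y (all mod 26).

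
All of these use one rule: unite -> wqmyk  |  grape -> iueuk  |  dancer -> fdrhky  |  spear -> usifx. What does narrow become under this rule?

In unite: u→w is +2, n→q is +3, i→m is +4, t→y is +5 — the shift increases by 1 each position. The shift increases by 1 at each position, starting from +2: 2, 3, 4, ….
For narrow: n+2=p, a+3=d, r+4=v, r+5=w, o+6=u, w+7=d.

pdvwud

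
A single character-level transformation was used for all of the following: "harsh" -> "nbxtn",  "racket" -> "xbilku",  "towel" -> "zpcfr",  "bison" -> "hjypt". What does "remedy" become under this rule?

Shifts by position in harsh: pos 0: h→n (+6), pos 1: a→b (+1), pos 2: r→x (+6), pos 3: s→t (+1) — repeating every 2. A repeating key of period 2 is used — shifts +6, +1 over and over.
For remedy: r+6=x, e+1=f, m+6=s, e+1=f, d+6=j, y+1=z.

xfsfjz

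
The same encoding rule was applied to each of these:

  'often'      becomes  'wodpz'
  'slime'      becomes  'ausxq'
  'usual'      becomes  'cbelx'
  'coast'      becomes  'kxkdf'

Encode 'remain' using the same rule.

znwlua

Letter i (0-indexed) is shifted by i+8, so successive shifts are 8, 9, 10, ….
For remain: r+8=z, e+9=n, m+10=w, a+11=l, i+12=u, n+13=a.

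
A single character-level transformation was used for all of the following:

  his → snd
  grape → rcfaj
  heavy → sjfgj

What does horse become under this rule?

The shift depends on letter class: consonant h→s is +11, but vowel i→n is +5. Vowels shift forward by 5 and consonants shift forward by 11.
On horse: h(cons)+11=s, o(vowel)+5=t, r(cons)+11=c, s(cons)+11=d, e(vowel)+5=j.

stcdj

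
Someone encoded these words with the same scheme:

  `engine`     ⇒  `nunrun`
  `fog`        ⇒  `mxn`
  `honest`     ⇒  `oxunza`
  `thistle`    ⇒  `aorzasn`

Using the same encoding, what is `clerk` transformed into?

jsnyr

Vowels shift forward by 9 and consonants shift forward by 7.
Applying it to clerk: c(cons)+7=j, l(cons)+7=s, e(vowel)+9=n, r(cons)+7=y, k(cons)+7=r.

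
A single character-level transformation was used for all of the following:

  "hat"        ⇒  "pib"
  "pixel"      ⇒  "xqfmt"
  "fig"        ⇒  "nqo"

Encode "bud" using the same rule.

jcl

Compare letters: h→p is +8, a→i is +8, t→b is +8 — a constant shift. Every letter moves 8 places later in the alphabet, wrapping around z→a.
For bud: b+8=j, u+8=c, d+8=l.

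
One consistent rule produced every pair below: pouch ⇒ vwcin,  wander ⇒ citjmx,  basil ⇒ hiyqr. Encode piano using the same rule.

vqitw

The shift depends on letter class: consonant p→v is +6, but vowel o→w is +8. Vowels shift forward by 8 and consonants shift forward by 6.
On piano: p(cons)+6=v, i(vowel)+8=q, a(vowel)+8=i, n(cons)+6=t, o(vowel)+8=w.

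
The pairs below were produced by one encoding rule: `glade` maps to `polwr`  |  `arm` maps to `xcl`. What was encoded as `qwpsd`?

Read the word backwards and shift each letter +11.
Decoding qwpsd: shift back: q−11=f, w−11=l, p−11=e, s−11=h, d−11=s → flehs; then reverse → shelf.

shelf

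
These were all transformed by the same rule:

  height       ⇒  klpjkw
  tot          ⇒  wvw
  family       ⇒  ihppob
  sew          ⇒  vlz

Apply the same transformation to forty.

The shift depends on letter class: consonant h→k is +3, but vowel e→l is +7. Vowels shift forward by 7 and consonants shift forward by 3.
For forty: f(cons)+3=i, o(vowel)+7=v, r(cons)+3=u, t(cons)+3=w, y(cons)+3=b.

ivuwb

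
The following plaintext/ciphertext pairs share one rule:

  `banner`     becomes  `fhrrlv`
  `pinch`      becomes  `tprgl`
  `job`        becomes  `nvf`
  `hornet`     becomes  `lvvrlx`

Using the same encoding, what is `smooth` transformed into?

wqvvxl

The shift depends on letter class: consonant b→f is +4, but vowel a→h is +7. Vowels shift forward by 7 and consonants shift forward by 4.
For smooth: s(cons)+4=w, m(cons)+4=q, o(vowel)+7=v, o(vowel)+7=v, t(cons)+4=x, h(cons)+4=l.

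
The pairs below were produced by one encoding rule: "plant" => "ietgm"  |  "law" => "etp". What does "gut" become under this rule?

This is a Caesar cipher with shift 19.
For gut: g+19=z, u+19=n, t+19=m.

znm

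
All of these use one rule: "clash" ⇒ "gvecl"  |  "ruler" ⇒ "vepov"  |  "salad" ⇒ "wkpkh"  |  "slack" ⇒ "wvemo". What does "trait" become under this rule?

xbesx

Shifts by position in clash: pos 0: c→g (+4), pos 1: l→v (+10), pos 2: a→e (+4), pos 3: s→c (+10) — repeating every 2. It's a Vigenère-style cipher with numeric key [4,10]: position i shifts by key[i mod 2].
On trait: t+4=x, r+10=b, a+4=e, i+10=s, t+4=x.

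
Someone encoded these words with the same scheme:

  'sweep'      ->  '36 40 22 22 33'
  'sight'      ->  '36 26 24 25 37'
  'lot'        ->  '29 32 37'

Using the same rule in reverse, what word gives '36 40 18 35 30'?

swarm

s is letter #19 and maps to 36: an offset of 17. Each letter is replaced by its alphabet position (a=1..z=26) + 17.
Reversing it on 36 40 18 35 30: 36→(36−17)÷1=19=s, 40→(40−17)÷1=23=w, 18→(18−17)÷1=1=a, 35→(35−17)÷1=18=r, 30→(30−17)÷1=13=m.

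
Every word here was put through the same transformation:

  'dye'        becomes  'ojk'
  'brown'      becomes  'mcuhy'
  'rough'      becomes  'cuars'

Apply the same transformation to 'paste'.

Vowels shift forward by 6 and consonants shift forward by 11.
Applying it to paste: p(cons)+11=a, a(vowel)+6=g, s(cons)+11=d, t(cons)+11=e, e(vowel)+6=k.

agdek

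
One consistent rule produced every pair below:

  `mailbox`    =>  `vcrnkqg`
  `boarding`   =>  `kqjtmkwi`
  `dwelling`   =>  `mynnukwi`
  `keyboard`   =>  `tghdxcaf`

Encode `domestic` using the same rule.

Shifts by position in mailbox: pos 0: m→v (+9), pos 1: a→c (+2), pos 2: i→r (+9), pos 3: l→n (+2) — repeating every 2. It's a Vigenère-style cipher with numeric key [9,2]: position i shifts by key[i mod 2].
For domestic: d+9=m, o+2=q, m+9=v, e+2=g, s+9=b, t+2=v, i+9=r, c+2=e.

mqvgbvre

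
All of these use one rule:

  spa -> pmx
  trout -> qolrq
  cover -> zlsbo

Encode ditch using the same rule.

Compare letters: s→p is +23, p→m is +23, a→x is +23 — a constant shift. Every letter moves 23 places later in the alphabet, wrapping around z→a.
On ditch: d+23=a, i+23=f, t+23=q, c+23=z, h+23=e.

afqze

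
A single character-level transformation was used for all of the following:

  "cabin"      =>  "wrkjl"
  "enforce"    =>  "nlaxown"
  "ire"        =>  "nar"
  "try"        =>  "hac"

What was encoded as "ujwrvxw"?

The output letters match the input read backwards, each shifted +9: cabin reversed is nibac. Two steps: reverse the string, then apply a Caesar shift of +9.
Reversing it on ujwrvxw: shift back: u−9=l, j−9=a, w−9=n, r−9=i, v−9=m, x−9=o, w−9=n → lanimon; then reverse → nominal.

nominal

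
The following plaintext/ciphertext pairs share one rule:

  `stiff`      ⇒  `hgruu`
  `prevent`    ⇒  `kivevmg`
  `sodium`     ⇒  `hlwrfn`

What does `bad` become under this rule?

yzw

Each pair mirrors across the alphabet (s↔h, t↔g, i↔r): positions sum to 25. Each letter is replaced by its mirror in the alphabet: a↔z, b↔y, c↔x, and so on (the Atbash cipher).
On bad: b↔y, a↔z, d↔w.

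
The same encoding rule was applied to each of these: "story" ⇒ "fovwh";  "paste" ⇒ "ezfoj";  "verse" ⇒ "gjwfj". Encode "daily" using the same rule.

Treating letters as 0–25, the rule is x ↦ 9x + 25 (mod 26).
For daily: d(3)→9·3+25≡0=a; a(0)→9·0+25≡25=z; i(8)→9·8+25≡19=t; l(11)→9·11+25≡20=u; y(24)→9·24+25≡7=h (all mod 26).

aztuh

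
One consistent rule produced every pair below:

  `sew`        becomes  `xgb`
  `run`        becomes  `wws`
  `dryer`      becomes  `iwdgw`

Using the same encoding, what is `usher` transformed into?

wxmgw

The shift depends on letter class: consonant s→x is +5, but vowel e→g is +2. The rule splits by letter class: vowels +2, consonants +5.
On usher: u(vowel)+2=w, s(cons)+5=x, h(cons)+5=m, e(vowel)+2=g, r(cons)+5=w.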